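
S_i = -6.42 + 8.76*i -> [-6.42, 2.34, 11.1, 19.86, 28.62]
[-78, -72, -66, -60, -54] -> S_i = -78 + 6*i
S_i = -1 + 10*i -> [-1, 9, 19, 29, 39]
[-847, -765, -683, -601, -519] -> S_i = -847 + 82*i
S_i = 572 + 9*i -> [572, 581, 590, 599, 608]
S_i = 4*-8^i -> [4, -32, 256, -2048, 16384]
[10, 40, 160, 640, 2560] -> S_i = 10*4^i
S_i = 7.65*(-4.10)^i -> [7.65, -31.36, 128.6, -527.25, 2161.71]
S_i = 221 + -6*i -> [221, 215, 209, 203, 197]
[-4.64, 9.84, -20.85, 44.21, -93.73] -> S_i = -4.64*(-2.12)^i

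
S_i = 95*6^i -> [95, 570, 3420, 20520, 123120]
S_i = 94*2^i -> [94, 188, 376, 752, 1504]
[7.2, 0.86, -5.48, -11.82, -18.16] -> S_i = 7.20 + -6.34*i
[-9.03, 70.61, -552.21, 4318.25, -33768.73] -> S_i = -9.03*(-7.82)^i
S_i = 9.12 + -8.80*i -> [9.12, 0.32, -8.48, -17.28, -26.08]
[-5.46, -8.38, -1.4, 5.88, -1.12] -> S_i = Random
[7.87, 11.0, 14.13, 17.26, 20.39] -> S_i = 7.87 + 3.13*i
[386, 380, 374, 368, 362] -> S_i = 386 + -6*i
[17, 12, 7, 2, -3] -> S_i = 17 + -5*i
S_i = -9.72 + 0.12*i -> [-9.72, -9.6, -9.48, -9.36, -9.24]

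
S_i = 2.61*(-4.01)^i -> [2.61, -10.47, 41.97, -168.3, 674.87]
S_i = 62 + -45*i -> [62, 17, -28, -73, -118]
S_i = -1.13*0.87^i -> [-1.13, -0.98, -0.86, -0.74, -0.65]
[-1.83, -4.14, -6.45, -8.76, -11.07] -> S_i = -1.83 + -2.31*i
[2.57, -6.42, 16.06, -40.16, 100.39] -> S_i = 2.57*(-2.50)^i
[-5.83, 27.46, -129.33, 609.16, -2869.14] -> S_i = -5.83*(-4.71)^i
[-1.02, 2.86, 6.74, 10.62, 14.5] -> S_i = -1.02 + 3.88*i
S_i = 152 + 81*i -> [152, 233, 314, 395, 476]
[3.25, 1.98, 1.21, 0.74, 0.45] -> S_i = 3.25*0.61^i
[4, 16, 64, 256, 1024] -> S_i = 4*4^i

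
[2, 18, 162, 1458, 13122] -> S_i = 2*9^i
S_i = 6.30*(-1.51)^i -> [6.3, -9.51, 14.36, -21.69, 32.75]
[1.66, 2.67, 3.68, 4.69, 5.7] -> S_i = 1.66 + 1.01*i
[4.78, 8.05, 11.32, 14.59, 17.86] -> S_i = 4.78 + 3.27*i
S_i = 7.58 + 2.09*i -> [7.58, 9.67, 11.76, 13.85, 15.94]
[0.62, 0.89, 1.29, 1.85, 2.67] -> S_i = 0.62*1.44^i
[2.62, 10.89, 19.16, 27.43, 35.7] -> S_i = 2.62 + 8.27*i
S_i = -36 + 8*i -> [-36, -28, -20, -12, -4]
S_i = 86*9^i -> [86, 774, 6966, 62694, 564246]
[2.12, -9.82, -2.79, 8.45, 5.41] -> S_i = Random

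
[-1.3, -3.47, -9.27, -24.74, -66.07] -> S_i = -1.30*2.67^i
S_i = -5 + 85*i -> [-5, 80, 165, 250, 335]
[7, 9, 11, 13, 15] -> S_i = 7 + 2*i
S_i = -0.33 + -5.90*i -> [-0.33, -6.23, -12.13, -18.03, -23.93]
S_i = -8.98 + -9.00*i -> [-8.98, -17.98, -26.98, -35.98, -44.98]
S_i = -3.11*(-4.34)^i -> [-3.11, 13.5, -58.58, 254.23, -1103.37]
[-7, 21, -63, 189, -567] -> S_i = -7*-3^i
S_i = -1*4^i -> [-1, -4, -16, -64, -256]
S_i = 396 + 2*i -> [396, 398, 400, 402, 404]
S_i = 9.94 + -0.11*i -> [9.94, 9.83, 9.72, 9.61, 9.5]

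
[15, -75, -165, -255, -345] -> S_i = 15 + -90*i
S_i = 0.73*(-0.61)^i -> [0.73, -0.45, 0.27, -0.17, 0.1]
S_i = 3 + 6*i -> [3, 9, 15, 21, 27]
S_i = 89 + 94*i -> [89, 183, 277, 371, 465]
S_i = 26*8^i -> [26, 208, 1664, 13312, 106496]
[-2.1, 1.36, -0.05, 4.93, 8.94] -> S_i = Random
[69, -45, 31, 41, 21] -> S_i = Random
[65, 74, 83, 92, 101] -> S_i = 65 + 9*i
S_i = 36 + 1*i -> [36, 37, 38, 39, 40]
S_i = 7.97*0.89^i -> [7.97, 7.09, 6.31, 5.62, 5.0]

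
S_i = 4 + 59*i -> [4, 63, 122, 181, 240]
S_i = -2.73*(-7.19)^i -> [-2.73, 19.63, -141.13, 1014.73, -7295.89]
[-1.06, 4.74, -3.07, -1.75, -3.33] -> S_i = Random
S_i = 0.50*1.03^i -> [0.5, 0.52, 0.53, 0.55, 0.56]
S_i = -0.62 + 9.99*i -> [-0.62, 9.37, 19.36, 29.35, 39.34]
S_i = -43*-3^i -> [-43, 129, -387, 1161, -3483]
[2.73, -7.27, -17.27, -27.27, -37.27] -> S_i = 2.73 + -10.00*i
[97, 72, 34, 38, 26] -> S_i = Random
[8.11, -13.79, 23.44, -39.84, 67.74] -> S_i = 8.11*(-1.70)^i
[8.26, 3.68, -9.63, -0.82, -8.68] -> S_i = Random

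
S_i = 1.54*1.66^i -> [1.54, 2.56, 4.24, 7.04, 11.69]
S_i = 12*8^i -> [12, 96, 768, 6144, 49152]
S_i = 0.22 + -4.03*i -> [0.22, -3.81, -7.84, -11.87, -15.9]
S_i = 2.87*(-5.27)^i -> [2.87, -15.12, 79.71, -420.06, 2213.73]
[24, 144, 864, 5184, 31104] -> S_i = 24*6^i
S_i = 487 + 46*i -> [487, 533, 579, 625, 671]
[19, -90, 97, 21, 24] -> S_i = Random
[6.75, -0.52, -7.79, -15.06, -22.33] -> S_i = 6.75 + -7.27*i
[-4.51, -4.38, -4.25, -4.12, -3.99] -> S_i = -4.51 + 0.13*i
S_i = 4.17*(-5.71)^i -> [4.17, -23.81, 135.96, -776.33, 4432.82]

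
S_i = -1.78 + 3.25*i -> [-1.78, 1.47, 4.72, 7.97, 11.22]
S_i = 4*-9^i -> [4, -36, 324, -2916, 26244]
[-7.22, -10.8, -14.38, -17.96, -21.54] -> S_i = -7.22 + -3.58*i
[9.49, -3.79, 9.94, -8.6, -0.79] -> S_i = Random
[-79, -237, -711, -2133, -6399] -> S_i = -79*3^i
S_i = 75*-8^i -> [75, -600, 4800, -38400, 307200]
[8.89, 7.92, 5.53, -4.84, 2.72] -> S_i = Random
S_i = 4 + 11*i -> [4, 15, 26, 37, 48]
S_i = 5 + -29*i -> [5, -24, -53, -82, -111]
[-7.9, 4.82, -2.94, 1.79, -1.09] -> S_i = -7.90*(-0.61)^i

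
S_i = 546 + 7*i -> [546, 553, 560, 567, 574]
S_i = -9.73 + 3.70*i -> [-9.73, -6.03, -2.33, 1.37, 5.07]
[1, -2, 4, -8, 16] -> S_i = 1*-2^i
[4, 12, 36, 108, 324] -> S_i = 4*3^i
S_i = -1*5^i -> [-1, -5, -25, -125, -625]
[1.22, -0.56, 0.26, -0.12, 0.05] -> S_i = 1.22*(-0.46)^i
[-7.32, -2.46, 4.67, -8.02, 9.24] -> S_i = Random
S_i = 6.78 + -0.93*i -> [6.78, 5.85, 4.92, 3.99, 3.06]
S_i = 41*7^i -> [41, 287, 2009, 14063, 98441]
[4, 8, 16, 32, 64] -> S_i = 4*2^i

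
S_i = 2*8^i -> [2, 16, 128, 1024, 8192]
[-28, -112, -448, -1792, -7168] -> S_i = -28*4^i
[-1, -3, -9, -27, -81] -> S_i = -1*3^i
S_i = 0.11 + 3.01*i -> [0.11, 3.12, 6.13, 9.14, 12.15]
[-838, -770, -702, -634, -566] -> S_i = -838 + 68*i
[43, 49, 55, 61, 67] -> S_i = 43 + 6*i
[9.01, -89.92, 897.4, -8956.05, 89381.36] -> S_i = 9.01*(-9.98)^i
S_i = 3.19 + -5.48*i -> [3.19, -2.29, -7.77, -13.25, -18.73]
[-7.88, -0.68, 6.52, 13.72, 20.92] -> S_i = -7.88 + 7.20*i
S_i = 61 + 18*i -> [61, 79, 97, 115, 133]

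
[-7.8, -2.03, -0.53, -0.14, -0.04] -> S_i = -7.80*0.26^i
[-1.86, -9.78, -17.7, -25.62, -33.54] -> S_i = -1.86 + -7.92*i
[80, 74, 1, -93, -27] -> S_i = Random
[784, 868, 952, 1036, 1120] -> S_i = 784 + 84*i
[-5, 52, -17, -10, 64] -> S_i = Random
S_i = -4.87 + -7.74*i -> [-4.87, -12.61, -20.35, -28.09, -35.83]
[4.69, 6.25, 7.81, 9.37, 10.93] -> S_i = 4.69 + 1.56*i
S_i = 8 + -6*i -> [8, 2, -4, -10, -16]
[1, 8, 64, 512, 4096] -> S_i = 1*8^i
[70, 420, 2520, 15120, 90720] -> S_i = 70*6^i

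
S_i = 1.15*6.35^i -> [1.15, 7.3, 46.37, 294.46, 1869.79]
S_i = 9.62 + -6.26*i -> [9.62, 3.36, -2.9, -9.16, -15.42]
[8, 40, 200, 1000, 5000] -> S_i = 8*5^i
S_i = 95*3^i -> [95, 285, 855, 2565, 7695]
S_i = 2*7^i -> [2, 14, 98, 686, 4802]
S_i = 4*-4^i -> [4, -16, 64, -256, 1024]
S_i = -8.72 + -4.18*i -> [-8.72, -12.9, -17.08, -21.26, -25.44]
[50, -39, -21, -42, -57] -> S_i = Random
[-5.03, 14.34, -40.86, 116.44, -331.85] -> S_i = -5.03*(-2.85)^i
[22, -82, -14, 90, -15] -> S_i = Random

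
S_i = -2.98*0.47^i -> [-2.98, -1.4, -0.66, -0.31, -0.15]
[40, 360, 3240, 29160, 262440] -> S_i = 40*9^i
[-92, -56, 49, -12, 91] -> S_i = Random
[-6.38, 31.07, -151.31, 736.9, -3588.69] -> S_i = -6.38*(-4.87)^i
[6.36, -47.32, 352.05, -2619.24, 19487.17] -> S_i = 6.36*(-7.44)^i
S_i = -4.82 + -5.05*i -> [-4.82, -9.87, -14.92, -19.97, -25.02]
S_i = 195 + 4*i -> [195, 199, 203, 207, 211]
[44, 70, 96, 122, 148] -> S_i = 44 + 26*i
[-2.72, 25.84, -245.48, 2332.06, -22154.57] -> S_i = -2.72*(-9.50)^i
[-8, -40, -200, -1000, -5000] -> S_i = -8*5^i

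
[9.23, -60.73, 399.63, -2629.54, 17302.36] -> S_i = 9.23*(-6.58)^i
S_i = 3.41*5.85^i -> [3.41, 19.95, 116.7, 682.69, 3993.72]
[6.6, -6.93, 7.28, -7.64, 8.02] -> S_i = 6.60*(-1.05)^i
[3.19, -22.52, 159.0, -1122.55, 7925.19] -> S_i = 3.19*(-7.06)^i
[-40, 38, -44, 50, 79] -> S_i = Random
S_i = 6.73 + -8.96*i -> [6.73, -2.23, -11.19, -20.15, -29.11]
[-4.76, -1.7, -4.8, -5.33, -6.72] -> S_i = Random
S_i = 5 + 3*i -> [5, 8, 11, 14, 17]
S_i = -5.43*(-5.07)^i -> [-5.43, 27.53, -139.58, 707.66, -3587.83]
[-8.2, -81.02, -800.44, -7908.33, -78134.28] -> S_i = -8.20*9.88^i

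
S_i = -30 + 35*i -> [-30, 5, 40, 75, 110]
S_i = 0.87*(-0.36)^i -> [0.87, -0.31, 0.11, -0.04, 0.01]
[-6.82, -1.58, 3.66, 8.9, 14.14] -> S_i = -6.82 + 5.24*i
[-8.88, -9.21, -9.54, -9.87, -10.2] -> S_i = -8.88 + -0.33*i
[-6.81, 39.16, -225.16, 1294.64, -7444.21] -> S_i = -6.81*(-5.75)^i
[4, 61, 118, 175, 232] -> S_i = 4 + 57*i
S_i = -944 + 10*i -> [-944, -934, -924, -914, -904]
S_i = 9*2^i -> [9, 18, 36, 72, 144]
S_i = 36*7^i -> [36, 252, 1764, 12348, 86436]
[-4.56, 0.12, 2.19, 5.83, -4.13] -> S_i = Random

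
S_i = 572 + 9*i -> [572, 581, 590, 599, 608]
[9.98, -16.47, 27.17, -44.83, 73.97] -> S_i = 9.98*(-1.65)^i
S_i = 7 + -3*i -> [7, 4, 1, -2, -5]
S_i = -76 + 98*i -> [-76, 22, 120, 218, 316]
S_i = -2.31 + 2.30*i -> [-2.31, -0.01, 2.29, 4.59, 6.89]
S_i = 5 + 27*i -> [5, 32, 59, 86, 113]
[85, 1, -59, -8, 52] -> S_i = Random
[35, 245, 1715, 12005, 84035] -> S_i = 35*7^i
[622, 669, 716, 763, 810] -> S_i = 622 + 47*i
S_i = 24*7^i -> [24, 168, 1176, 8232, 57624]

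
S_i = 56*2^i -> [56, 112, 224, 448, 896]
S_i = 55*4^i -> [55, 220, 880, 3520, 14080]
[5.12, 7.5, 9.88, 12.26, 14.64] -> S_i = 5.12 + 2.38*i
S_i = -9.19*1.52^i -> [-9.19, -13.97, -21.23, -32.27, -49.06]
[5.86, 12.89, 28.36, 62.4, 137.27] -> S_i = 5.86*2.20^i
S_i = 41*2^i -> [41, 82, 164, 328, 656]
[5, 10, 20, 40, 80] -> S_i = 5*2^i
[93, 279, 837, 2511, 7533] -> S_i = 93*3^i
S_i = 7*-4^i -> [7, -28, 112, -448, 1792]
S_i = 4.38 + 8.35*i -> [4.38, 12.73, 21.08, 29.43, 37.78]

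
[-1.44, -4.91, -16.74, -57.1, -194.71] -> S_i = -1.44*3.41^i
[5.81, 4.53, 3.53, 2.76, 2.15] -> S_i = 5.81*0.78^i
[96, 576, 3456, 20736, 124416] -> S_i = 96*6^i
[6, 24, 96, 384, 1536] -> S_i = 6*4^i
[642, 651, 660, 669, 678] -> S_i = 642 + 9*i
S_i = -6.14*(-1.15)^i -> [-6.14, 7.06, -8.12, 9.34, -10.74]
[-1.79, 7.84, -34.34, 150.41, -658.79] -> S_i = -1.79*(-4.38)^i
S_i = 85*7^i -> [85, 595, 4165, 29155, 204085]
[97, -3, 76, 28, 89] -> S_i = Random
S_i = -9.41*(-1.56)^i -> [-9.41, 14.68, -22.9, 35.72, -55.73]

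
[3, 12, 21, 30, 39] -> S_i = 3 + 9*i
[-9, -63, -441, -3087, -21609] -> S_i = -9*7^i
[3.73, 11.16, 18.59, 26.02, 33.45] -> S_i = 3.73 + 7.43*i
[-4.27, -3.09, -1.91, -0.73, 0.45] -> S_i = -4.27 + 1.18*i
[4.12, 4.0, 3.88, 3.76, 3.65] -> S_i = 4.12*0.97^i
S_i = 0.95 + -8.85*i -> [0.95, -7.9, -16.75, -25.6, -34.45]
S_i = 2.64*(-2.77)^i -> [2.64, -7.31, 20.26, -56.11, 155.43]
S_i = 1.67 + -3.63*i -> [1.67, -1.96, -5.59, -9.22, -12.85]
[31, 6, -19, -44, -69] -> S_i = 31 + -25*i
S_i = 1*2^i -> [1, 2, 4, 8, 16]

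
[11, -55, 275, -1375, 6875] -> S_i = 11*-5^i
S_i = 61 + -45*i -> [61, 16, -29, -74, -119]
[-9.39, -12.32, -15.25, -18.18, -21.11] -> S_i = -9.39 + -2.93*i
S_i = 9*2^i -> [9, 18, 36, 72, 144]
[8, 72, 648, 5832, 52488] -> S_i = 8*9^i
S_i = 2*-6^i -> [2, -12, 72, -432, 2592]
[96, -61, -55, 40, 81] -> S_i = Random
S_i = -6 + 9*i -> [-6, 3, 12, 21, 30]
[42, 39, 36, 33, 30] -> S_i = 42 + -3*i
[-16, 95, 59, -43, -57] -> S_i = Random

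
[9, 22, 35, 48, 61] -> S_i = 9 + 13*i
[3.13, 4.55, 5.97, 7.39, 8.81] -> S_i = 3.13 + 1.42*i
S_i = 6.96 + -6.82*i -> [6.96, 0.14, -6.68, -13.5, -20.32]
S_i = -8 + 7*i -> [-8, -1, 6, 13, 20]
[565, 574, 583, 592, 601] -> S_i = 565 + 9*i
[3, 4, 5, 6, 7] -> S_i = 3 + 1*i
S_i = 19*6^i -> [19, 114, 684, 4104, 24624]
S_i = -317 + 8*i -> [-317, -309, -301, -293, -285]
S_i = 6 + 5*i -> [6, 11, 16, 21, 26]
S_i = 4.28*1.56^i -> [4.28, 6.68, 10.42, 16.25, 25.35]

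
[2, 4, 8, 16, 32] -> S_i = 2*2^i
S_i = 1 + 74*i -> [1, 75, 149, 223, 297]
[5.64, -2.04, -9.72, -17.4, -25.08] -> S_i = 5.64 + -7.68*i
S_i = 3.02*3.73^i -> [3.02, 11.26, 42.02, 156.72, 584.58]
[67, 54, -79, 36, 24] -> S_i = Random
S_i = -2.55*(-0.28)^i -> [-2.55, 0.71, -0.2, 0.06, -0.02]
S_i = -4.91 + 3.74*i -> [-4.91, -1.17, 2.57, 6.31, 10.05]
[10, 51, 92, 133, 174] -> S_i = 10 + 41*i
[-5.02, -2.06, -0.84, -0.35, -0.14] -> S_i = -5.02*0.41^i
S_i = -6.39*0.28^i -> [-6.39, -1.79, -0.5, -0.14, -0.04]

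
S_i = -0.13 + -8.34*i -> [-0.13, -8.47, -16.81, -25.15, -33.49]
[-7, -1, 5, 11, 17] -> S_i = -7 + 6*i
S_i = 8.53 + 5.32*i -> [8.53, 13.85, 19.17, 24.49, 29.81]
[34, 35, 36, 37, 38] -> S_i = 34 + 1*i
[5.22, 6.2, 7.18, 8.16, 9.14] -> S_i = 5.22 + 0.98*i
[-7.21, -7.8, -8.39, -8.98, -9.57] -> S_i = -7.21 + -0.59*i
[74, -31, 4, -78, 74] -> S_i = Random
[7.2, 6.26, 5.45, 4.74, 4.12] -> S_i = 7.20*0.87^i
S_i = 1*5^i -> [1, 5, 25, 125, 625]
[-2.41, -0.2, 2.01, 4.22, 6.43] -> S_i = -2.41 + 2.21*i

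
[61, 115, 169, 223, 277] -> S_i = 61 + 54*i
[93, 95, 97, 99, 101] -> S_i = 93 + 2*i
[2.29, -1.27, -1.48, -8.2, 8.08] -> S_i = Random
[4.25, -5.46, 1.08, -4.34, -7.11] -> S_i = Random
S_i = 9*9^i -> [9, 81, 729, 6561, 59049]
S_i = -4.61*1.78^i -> [-4.61, -8.21, -14.61, -26.0, -46.28]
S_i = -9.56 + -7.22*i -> [-9.56, -16.78, -24.0, -31.22, -38.44]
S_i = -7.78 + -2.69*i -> [-7.78, -10.47, -13.16, -15.85, -18.54]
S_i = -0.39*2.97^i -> [-0.39, -1.16, -3.44, -10.22, -30.35]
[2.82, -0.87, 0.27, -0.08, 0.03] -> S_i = 2.82*(-0.31)^i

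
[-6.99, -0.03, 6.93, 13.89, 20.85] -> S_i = -6.99 + 6.96*i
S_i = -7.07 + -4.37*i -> [-7.07, -11.44, -15.81, -20.18, -24.55]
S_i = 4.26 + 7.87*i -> [4.26, 12.13, 20.0, 27.87, 35.74]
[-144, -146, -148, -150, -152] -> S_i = -144 + -2*i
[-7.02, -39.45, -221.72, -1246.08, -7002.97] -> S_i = -7.02*5.62^i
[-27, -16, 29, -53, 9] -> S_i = Random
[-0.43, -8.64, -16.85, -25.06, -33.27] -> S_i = -0.43 + -8.21*i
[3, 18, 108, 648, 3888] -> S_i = 3*6^i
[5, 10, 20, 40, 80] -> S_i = 5*2^i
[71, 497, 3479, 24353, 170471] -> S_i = 71*7^i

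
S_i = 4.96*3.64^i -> [4.96, 18.05, 65.72, 239.21, 870.74]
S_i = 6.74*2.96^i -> [6.74, 19.95, 59.05, 174.8, 517.4]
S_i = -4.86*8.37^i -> [-4.86, -40.68, -340.48, -2849.79, -23852.73]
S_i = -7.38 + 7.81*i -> [-7.38, 0.43, 8.24, 16.05, 23.86]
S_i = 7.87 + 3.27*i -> [7.87, 11.14, 14.41, 17.68, 20.95]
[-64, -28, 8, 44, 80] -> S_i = -64 + 36*i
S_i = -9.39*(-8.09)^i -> [-9.39, 75.97, -614.56, 4971.77, -40221.63]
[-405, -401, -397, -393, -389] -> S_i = -405 + 4*i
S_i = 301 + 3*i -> [301, 304, 307, 310, 313]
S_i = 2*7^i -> [2, 14, 98, 686, 4802]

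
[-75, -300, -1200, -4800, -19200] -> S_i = -75*4^i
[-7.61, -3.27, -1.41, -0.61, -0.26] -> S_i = -7.61*0.43^i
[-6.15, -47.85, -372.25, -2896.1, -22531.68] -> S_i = -6.15*7.78^i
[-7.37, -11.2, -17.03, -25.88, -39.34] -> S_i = -7.37*1.52^i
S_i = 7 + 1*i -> [7, 8, 9, 10, 11]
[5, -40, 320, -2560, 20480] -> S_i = 5*-8^i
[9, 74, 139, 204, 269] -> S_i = 9 + 65*i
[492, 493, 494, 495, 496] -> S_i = 492 + 1*i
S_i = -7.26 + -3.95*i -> [-7.26, -11.21, -15.16, -19.11, -23.06]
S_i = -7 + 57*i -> [-7, 50, 107, 164, 221]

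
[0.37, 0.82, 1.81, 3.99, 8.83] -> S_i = 0.37*2.21^i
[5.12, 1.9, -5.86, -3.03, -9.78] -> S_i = Random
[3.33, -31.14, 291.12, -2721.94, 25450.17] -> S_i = 3.33*(-9.35)^i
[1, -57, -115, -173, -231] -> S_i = 1 + -58*i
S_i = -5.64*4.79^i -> [-5.64, -27.02, -129.4, -619.85, -2969.07]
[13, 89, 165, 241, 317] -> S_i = 13 + 76*i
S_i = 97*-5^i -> [97, -485, 2425, -12125, 60625]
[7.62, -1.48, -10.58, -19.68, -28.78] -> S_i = 7.62 + -9.10*i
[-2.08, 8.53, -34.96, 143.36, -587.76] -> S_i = -2.08*(-4.10)^i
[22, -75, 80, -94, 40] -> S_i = Random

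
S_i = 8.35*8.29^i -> [8.35, 69.22, 573.85, 4757.19, 39437.07]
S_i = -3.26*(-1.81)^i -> [-3.26, 5.9, -10.68, 19.33, -34.99]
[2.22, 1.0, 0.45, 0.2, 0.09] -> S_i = 2.22*0.45^i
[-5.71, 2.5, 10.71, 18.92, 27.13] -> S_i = -5.71 + 8.21*i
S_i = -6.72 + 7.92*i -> [-6.72, 1.2, 9.12, 17.04, 24.96]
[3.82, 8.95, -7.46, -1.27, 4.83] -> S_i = Random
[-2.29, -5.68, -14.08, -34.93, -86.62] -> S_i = -2.29*2.48^i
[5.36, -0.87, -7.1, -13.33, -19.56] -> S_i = 5.36 + -6.23*i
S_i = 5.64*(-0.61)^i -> [5.64, -3.44, 2.1, -1.28, 0.78]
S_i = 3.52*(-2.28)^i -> [3.52, -8.03, 18.3, -41.72, 95.12]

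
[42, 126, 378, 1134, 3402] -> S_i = 42*3^i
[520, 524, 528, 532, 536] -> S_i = 520 + 4*i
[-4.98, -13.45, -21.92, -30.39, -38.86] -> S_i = -4.98 + -8.47*i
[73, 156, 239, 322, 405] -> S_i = 73 + 83*i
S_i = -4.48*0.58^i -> [-4.48, -2.6, -1.51, -0.87, -0.51]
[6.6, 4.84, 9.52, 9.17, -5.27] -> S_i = Random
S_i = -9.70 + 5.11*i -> [-9.7, -4.59, 0.52, 5.63, 10.74]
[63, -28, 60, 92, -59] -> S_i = Random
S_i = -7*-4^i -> [-7, 28, -112, 448, -1792]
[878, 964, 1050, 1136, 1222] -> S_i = 878 + 86*i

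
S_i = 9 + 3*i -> [9, 12, 15, 18, 21]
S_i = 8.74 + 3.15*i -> [8.74, 11.89, 15.04, 18.19, 21.34]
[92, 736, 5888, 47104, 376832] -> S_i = 92*8^i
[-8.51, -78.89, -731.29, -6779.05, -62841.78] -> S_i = -8.51*9.27^i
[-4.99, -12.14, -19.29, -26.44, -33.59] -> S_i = -4.99 + -7.15*i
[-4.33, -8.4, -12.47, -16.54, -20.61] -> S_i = -4.33 + -4.07*i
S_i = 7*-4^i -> [7, -28, 112, -448, 1792]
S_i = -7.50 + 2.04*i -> [-7.5, -5.46, -3.42, -1.38, 0.66]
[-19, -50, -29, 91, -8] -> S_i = Random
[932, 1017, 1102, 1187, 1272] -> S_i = 932 + 85*i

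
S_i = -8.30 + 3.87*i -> [-8.3, -4.43, -0.56, 3.31, 7.18]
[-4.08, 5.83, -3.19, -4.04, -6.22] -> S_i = Random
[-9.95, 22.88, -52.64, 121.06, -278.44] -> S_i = -9.95*(-2.30)^i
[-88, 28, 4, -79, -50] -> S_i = Random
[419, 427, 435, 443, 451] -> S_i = 419 + 8*i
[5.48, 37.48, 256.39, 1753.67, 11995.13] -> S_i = 5.48*6.84^i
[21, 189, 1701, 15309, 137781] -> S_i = 21*9^i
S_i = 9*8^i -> [9, 72, 576, 4608, 36864]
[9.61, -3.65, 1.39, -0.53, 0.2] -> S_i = 9.61*(-0.38)^i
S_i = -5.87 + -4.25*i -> [-5.87, -10.12, -14.37, -18.62, -22.87]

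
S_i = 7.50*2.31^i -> [7.5, 17.32, 40.02, 92.45, 213.55]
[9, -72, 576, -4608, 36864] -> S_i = 9*-8^i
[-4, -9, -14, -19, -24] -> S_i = -4 + -5*i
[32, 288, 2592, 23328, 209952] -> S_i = 32*9^i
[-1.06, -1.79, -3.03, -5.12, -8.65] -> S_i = -1.06*1.69^i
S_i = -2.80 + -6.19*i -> [-2.8, -8.99, -15.18, -21.37, -27.56]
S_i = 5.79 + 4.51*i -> [5.79, 10.3, 14.81, 19.32, 23.83]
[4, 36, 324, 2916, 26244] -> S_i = 4*9^i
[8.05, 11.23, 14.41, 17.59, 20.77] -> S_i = 8.05 + 3.18*i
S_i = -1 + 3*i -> [-1, 2, 5, 8, 11]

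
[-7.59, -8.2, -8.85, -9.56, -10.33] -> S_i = -7.59*1.08^i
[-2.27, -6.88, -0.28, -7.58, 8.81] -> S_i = Random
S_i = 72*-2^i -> [72, -144, 288, -576, 1152]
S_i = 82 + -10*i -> [82, 72, 62, 52, 42]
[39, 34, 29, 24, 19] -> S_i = 39 + -5*i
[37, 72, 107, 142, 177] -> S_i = 37 + 35*i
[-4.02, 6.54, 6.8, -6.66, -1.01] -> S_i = Random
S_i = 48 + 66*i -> [48, 114, 180, 246, 312]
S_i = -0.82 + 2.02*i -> [-0.82, 1.2, 3.22, 5.24, 7.26]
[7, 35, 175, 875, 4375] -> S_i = 7*5^i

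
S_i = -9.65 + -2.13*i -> [-9.65, -11.78, -13.91, -16.04, -18.17]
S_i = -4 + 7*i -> [-4, 3, 10, 17, 24]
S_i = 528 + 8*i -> [528, 536, 544, 552, 560]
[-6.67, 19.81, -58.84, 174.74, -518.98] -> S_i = -6.67*(-2.97)^i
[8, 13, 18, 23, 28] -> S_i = 8 + 5*i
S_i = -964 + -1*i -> [-964, -965, -966, -967, -968]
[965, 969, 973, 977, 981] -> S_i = 965 + 4*i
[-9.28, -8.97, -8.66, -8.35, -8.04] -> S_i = -9.28 + 0.31*i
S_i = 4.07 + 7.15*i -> [4.07, 11.22, 18.37, 25.52, 32.67]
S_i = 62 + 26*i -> [62, 88, 114, 140, 166]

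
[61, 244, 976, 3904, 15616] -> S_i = 61*4^i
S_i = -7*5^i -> [-7, -35, -175, -875, -4375]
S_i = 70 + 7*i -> [70, 77, 84, 91, 98]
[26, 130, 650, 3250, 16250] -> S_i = 26*5^i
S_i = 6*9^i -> [6, 54, 486, 4374, 39366]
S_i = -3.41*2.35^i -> [-3.41, -8.01, -18.83, -44.25, -104.0]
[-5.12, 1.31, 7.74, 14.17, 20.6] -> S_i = -5.12 + 6.43*i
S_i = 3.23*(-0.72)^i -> [3.23, -2.33, 1.67, -1.21, 0.87]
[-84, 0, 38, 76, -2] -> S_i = Random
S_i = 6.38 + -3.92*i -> [6.38, 2.46, -1.46, -5.38, -9.3]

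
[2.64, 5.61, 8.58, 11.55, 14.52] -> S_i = 2.64 + 2.97*i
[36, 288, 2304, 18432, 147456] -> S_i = 36*8^i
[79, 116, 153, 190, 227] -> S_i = 79 + 37*i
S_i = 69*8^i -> [69, 552, 4416, 35328, 282624]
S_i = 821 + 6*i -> [821, 827, 833, 839, 845]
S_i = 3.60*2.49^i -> [3.6, 8.96, 22.32, 55.58, 138.39]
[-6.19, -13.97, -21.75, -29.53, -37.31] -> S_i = -6.19 + -7.78*i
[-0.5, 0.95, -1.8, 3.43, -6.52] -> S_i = -0.50*(-1.90)^i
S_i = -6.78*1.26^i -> [-6.78, -8.54, -10.76, -13.56, -17.09]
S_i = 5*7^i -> [5, 35, 245, 1715, 12005]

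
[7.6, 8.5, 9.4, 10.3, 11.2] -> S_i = 7.60 + 0.90*i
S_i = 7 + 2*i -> [7, 9, 11, 13, 15]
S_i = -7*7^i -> [-7, -49, -343, -2401, -16807]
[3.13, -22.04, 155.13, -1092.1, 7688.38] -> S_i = 3.13*(-7.04)^i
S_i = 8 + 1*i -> [8, 9, 10, 11, 12]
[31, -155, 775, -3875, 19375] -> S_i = 31*-5^i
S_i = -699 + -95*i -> [-699, -794, -889, -984, -1079]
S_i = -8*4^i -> [-8, -32, -128, -512, -2048]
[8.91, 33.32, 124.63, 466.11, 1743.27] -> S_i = 8.91*3.74^i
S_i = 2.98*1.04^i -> [2.98, 3.1, 3.22, 3.35, 3.49]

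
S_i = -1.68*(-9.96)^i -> [-1.68, 16.73, -166.66, 1659.92, -16532.81]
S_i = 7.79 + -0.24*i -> [7.79, 7.55, 7.31, 7.07, 6.83]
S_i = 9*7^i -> [9, 63, 441, 3087, 21609]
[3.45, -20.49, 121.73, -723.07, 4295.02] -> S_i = 3.45*(-5.94)^i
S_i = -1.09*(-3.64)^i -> [-1.09, 3.97, -14.44, 52.57, -191.35]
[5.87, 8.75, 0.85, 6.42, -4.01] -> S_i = Random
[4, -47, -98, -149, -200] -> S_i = 4 + -51*i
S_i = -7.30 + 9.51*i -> [-7.3, 2.21, 11.72, 21.23, 30.74]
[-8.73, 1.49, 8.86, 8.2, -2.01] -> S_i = Random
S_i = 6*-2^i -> [6, -12, 24, -48, 96]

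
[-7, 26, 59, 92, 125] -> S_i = -7 + 33*i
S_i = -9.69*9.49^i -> [-9.69, -91.96, -872.68, -8281.76, -78593.86]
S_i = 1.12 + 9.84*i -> [1.12, 10.96, 20.8, 30.64, 40.48]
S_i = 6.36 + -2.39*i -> [6.36, 3.97, 1.58, -0.81, -3.2]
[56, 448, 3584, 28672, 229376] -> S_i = 56*8^i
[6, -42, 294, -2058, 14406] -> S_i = 6*-7^i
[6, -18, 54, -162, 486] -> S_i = 6*-3^i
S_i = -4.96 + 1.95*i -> [-4.96, -3.01, -1.06, 0.89, 2.84]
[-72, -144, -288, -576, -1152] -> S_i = -72*2^i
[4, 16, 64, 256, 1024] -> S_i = 4*4^i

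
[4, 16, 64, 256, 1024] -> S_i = 4*4^i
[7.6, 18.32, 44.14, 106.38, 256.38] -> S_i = 7.60*2.41^i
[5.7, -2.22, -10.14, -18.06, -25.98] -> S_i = 5.70 + -7.92*i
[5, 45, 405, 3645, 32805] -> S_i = 5*9^i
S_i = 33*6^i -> [33, 198, 1188, 7128, 42768]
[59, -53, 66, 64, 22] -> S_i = Random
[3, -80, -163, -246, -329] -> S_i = 3 + -83*i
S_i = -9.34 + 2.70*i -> [-9.34, -6.64, -3.94, -1.24, 1.46]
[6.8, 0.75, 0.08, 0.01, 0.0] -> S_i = 6.80*0.11^i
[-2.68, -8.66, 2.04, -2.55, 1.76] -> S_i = Random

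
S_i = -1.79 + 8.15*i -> [-1.79, 6.36, 14.51, 22.66, 30.81]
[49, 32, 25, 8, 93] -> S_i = Random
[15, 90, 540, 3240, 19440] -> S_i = 15*6^i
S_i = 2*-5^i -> [2, -10, 50, -250, 1250]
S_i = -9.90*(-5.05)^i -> [-9.9, 50.0, -252.47, 1275.0, -6438.74]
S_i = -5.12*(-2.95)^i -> [-5.12, 15.1, -44.56, 131.44, -387.76]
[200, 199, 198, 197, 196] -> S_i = 200 + -1*i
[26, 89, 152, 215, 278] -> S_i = 26 + 63*i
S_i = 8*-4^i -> [8, -32, 128, -512, 2048]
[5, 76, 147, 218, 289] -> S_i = 5 + 71*i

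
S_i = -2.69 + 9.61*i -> [-2.69, 6.92, 16.53, 26.14, 35.75]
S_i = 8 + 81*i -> [8, 89, 170, 251, 332]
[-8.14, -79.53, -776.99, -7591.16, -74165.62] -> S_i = -8.14*9.77^i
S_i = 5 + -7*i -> [5, -2, -9, -16, -23]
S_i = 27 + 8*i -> [27, 35, 43, 51, 59]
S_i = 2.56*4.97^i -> [2.56, 12.72, 63.23, 314.27, 1561.94]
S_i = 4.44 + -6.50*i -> [4.44, -2.06, -8.56, -15.06, -21.56]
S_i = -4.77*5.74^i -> [-4.77, -27.38, -157.16, -902.1, -5178.05]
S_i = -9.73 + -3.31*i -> [-9.73, -13.04, -16.35, -19.66, -22.97]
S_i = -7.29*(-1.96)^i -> [-7.29, 14.29, -28.01, 54.89, -107.59]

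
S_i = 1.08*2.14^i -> [1.08, 2.31, 4.95, 10.58, 22.65]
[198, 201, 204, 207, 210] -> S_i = 198 + 3*i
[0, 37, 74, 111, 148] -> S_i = 0 + 37*i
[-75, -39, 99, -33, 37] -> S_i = Random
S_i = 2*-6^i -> [2, -12, 72, -432, 2592]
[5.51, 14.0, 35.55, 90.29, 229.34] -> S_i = 5.51*2.54^i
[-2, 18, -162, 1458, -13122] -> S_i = -2*-9^i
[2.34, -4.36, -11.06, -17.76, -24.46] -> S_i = 2.34 + -6.70*i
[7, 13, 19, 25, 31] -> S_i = 7 + 6*i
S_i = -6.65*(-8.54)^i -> [-6.65, 56.79, -485.0, 4141.86, -35371.47]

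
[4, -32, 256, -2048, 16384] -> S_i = 4*-8^i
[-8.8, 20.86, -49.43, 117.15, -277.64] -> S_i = -8.80*(-2.37)^i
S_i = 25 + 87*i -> [25, 112, 199, 286, 373]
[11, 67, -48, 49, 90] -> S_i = Random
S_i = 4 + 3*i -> [4, 7, 10, 13, 16]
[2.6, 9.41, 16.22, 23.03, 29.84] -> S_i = 2.60 + 6.81*i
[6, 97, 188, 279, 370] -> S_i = 6 + 91*i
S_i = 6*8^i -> [6, 48, 384, 3072, 24576]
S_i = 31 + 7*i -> [31, 38, 45, 52, 59]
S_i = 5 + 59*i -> [5, 64, 123, 182, 241]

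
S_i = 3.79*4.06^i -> [3.79, 15.39, 62.47, 253.64, 1029.78]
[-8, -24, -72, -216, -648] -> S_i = -8*3^i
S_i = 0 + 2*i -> [0, 2, 4, 6, 8]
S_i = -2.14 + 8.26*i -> [-2.14, 6.12, 14.38, 22.64, 30.9]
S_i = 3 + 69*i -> [3, 72, 141, 210, 279]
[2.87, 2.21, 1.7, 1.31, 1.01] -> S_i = 2.87*0.77^i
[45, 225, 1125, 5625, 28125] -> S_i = 45*5^i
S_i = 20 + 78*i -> [20, 98, 176, 254, 332]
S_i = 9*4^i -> [9, 36, 144, 576, 2304]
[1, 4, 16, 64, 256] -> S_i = 1*4^i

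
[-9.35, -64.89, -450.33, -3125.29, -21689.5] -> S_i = -9.35*6.94^i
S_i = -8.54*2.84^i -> [-8.54, -24.25, -68.88, -195.62, -555.56]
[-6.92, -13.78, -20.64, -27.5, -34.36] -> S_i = -6.92 + -6.86*i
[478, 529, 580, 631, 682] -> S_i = 478 + 51*i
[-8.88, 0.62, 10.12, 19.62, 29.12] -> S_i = -8.88 + 9.50*i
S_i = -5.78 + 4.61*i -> [-5.78, -1.17, 3.44, 8.05, 12.66]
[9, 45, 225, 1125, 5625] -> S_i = 9*5^i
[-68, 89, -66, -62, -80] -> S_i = Random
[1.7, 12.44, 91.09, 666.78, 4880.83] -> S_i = 1.70*7.32^i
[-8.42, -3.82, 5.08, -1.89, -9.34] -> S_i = Random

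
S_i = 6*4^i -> [6, 24, 96, 384, 1536]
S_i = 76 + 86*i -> [76, 162, 248, 334, 420]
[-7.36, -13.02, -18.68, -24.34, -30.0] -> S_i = -7.36 + -5.66*i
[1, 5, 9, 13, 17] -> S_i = 1 + 4*i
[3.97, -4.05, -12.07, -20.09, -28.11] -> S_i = 3.97 + -8.02*i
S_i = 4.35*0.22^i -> [4.35, 0.96, 0.21, 0.05, 0.01]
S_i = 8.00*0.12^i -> [8.0, 0.96, 0.12, 0.01, 0.0]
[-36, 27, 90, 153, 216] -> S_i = -36 + 63*i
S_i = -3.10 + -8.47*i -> [-3.1, -11.57, -20.04, -28.51, -36.98]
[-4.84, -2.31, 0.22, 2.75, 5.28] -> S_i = -4.84 + 2.53*i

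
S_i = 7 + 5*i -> [7, 12, 17, 22, 27]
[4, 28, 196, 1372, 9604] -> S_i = 4*7^i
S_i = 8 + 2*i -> [8, 10, 12, 14, 16]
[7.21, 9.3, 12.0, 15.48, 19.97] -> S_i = 7.21*1.29^i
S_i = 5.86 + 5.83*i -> [5.86, 11.69, 17.52, 23.35, 29.18]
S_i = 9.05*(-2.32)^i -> [9.05, -21.0, 48.71, -113.01, 262.18]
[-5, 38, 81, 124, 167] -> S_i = -5 + 43*i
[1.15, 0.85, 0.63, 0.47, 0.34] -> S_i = 1.15*0.74^i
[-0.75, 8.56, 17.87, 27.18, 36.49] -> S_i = -0.75 + 9.31*i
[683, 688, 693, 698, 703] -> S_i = 683 + 5*i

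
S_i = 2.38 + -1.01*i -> [2.38, 1.37, 0.36, -0.65, -1.66]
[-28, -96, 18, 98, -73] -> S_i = Random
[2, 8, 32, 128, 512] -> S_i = 2*4^i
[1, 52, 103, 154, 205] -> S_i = 1 + 51*i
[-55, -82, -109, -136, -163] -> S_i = -55 + -27*i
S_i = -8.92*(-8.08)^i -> [-8.92, 72.07, -582.35, 4705.43, -38019.84]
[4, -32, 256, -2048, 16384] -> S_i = 4*-8^i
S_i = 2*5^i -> [2, 10, 50, 250, 1250]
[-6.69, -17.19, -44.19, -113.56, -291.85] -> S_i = -6.69*2.57^i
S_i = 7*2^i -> [7, 14, 28, 56, 112]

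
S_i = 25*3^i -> [25, 75, 225, 675, 2025]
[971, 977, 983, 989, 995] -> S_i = 971 + 6*i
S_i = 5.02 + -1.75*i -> [5.02, 3.27, 1.52, -0.23, -1.98]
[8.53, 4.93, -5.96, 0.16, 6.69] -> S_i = Random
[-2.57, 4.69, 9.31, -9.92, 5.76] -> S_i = Random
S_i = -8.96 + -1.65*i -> [-8.96, -10.61, -12.26, -13.91, -15.56]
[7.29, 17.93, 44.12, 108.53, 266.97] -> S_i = 7.29*2.46^i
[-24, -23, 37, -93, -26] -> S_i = Random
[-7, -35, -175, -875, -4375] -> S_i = -7*5^i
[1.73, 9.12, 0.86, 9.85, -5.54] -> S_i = Random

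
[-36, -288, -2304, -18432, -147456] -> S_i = -36*8^i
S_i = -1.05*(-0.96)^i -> [-1.05, 1.01, -0.97, 0.93, -0.89]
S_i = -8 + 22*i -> [-8, 14, 36, 58, 80]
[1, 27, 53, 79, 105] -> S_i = 1 + 26*i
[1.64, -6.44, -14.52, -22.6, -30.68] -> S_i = 1.64 + -8.08*i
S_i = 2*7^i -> [2, 14, 98, 686, 4802]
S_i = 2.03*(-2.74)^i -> [2.03, -5.56, 15.24, -41.76, 114.42]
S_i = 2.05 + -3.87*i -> [2.05, -1.82, -5.69, -9.56, -13.43]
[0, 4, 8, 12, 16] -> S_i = 0 + 4*i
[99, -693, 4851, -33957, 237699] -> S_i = 99*-7^i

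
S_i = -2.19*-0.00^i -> [-2.19, 0.0, -0.0, 0.0, -0.0]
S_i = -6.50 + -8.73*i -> [-6.5, -15.23, -23.96, -32.69, -41.42]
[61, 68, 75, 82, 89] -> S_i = 61 + 7*i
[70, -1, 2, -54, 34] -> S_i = Random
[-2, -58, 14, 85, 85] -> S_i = Random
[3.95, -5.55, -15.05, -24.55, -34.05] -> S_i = 3.95 + -9.50*i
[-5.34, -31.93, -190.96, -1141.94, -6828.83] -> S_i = -5.34*5.98^i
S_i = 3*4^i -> [3, 12, 48, 192, 768]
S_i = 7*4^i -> [7, 28, 112, 448, 1792]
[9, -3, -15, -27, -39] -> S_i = 9 + -12*i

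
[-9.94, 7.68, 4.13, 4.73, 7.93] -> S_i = Random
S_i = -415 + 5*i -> [-415, -410, -405, -400, -395]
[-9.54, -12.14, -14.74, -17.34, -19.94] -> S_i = -9.54 + -2.60*i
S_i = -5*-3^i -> [-5, 15, -45, 135, -405]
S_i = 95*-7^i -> [95, -665, 4655, -32585, 228095]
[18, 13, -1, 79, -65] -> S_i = Random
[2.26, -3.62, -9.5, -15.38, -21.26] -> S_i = 2.26 + -5.88*i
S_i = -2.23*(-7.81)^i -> [-2.23, 17.42, -136.02, 1062.33, -8296.77]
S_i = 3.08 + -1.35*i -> [3.08, 1.73, 0.38, -0.97, -2.32]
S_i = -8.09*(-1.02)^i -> [-8.09, 8.25, -8.42, 8.59, -8.76]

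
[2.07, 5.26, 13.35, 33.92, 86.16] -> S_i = 2.07*2.54^i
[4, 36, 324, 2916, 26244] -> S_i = 4*9^i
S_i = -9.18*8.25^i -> [-9.18, -75.74, -624.81, -5154.71, -42526.39]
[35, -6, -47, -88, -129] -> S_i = 35 + -41*i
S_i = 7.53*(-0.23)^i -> [7.53, -1.73, 0.4, -0.09, 0.02]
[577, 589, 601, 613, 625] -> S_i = 577 + 12*i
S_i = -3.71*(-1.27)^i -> [-3.71, 4.71, -5.98, 7.6, -9.65]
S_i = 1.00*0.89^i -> [1.0, 0.89, 0.79, 0.7, 0.63]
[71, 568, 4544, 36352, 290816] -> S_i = 71*8^i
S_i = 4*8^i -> [4, 32, 256, 2048, 16384]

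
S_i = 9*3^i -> [9, 27, 81, 243, 729]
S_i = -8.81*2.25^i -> [-8.81, -19.82, -44.6, -100.35, -225.79]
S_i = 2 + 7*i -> [2, 9, 16, 23, 30]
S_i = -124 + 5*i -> [-124, -119, -114, -109, -104]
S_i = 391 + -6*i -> [391, 385, 379, 373, 367]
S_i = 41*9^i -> [41, 369, 3321, 29889, 269001]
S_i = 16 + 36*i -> [16, 52, 88, 124, 160]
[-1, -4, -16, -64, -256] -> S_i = -1*4^i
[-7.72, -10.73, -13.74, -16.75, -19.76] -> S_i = -7.72 + -3.01*i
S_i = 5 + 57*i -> [5, 62, 119, 176, 233]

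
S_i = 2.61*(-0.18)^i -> [2.61, -0.47, 0.08, -0.02, 0.0]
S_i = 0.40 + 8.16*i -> [0.4, 8.56, 16.72, 24.88, 33.04]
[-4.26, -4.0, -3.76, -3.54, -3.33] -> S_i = -4.26*0.94^i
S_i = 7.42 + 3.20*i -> [7.42, 10.62, 13.82, 17.02, 20.22]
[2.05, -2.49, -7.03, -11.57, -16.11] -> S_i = 2.05 + -4.54*i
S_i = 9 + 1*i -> [9, 10, 11, 12, 13]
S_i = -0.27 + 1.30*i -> [-0.27, 1.03, 2.33, 3.63, 4.93]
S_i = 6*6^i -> [6, 36, 216, 1296, 7776]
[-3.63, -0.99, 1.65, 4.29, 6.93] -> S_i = -3.63 + 2.64*i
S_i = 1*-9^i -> [1, -9, 81, -729, 6561]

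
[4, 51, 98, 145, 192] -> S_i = 4 + 47*i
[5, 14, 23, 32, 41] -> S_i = 5 + 9*i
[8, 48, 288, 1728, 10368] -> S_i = 8*6^i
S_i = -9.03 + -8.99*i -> [-9.03, -18.02, -27.01, -36.0, -44.99]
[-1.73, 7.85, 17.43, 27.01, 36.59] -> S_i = -1.73 + 9.58*i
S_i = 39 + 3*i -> [39, 42, 45, 48, 51]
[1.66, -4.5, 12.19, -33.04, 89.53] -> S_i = 1.66*(-2.71)^i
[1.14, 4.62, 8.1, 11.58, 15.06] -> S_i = 1.14 + 3.48*i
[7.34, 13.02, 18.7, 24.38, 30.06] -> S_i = 7.34 + 5.68*i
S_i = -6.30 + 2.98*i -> [-6.3, -3.32, -0.34, 2.64, 5.62]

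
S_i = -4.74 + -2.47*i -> [-4.74, -7.21, -9.68, -12.15, -14.62]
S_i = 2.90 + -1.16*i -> [2.9, 1.74, 0.58, -0.58, -1.74]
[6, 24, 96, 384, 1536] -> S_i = 6*4^i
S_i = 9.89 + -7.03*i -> [9.89, 2.86, -4.17, -11.2, -18.23]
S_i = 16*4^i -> [16, 64, 256, 1024, 4096]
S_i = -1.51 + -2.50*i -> [-1.51, -4.01, -6.51, -9.01, -11.51]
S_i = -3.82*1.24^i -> [-3.82, -4.74, -5.87, -7.28, -9.03]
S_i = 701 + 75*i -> [701, 776, 851, 926, 1001]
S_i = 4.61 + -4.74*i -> [4.61, -0.13, -4.87, -9.61, -14.35]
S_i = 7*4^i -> [7, 28, 112, 448, 1792]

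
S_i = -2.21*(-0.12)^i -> [-2.21, 0.27, -0.03, 0.0, -0.0]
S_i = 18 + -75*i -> [18, -57, -132, -207, -282]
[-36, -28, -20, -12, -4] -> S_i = -36 + 8*i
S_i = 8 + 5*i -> [8, 13, 18, 23, 28]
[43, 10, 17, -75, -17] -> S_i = Random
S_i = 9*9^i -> [9, 81, 729, 6561, 59049]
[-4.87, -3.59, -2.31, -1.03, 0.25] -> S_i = -4.87 + 1.28*i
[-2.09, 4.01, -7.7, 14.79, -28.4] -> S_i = -2.09*(-1.92)^i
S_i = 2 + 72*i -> [2, 74, 146, 218, 290]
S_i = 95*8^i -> [95, 760, 6080, 48640, 389120]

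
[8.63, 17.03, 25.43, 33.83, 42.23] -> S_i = 8.63 + 8.40*i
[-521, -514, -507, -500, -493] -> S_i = -521 + 7*i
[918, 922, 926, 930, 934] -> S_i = 918 + 4*i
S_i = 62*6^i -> [62, 372, 2232, 13392, 80352]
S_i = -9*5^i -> [-9, -45, -225, -1125, -5625]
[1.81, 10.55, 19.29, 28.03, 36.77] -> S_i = 1.81 + 8.74*i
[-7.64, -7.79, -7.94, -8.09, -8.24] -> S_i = -7.64 + -0.15*i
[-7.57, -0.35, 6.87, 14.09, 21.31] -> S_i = -7.57 + 7.22*i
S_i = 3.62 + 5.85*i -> [3.62, 9.47, 15.32, 21.17, 27.02]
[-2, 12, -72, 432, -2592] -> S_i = -2*-6^i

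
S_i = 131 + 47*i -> [131, 178, 225, 272, 319]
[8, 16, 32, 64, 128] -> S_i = 8*2^i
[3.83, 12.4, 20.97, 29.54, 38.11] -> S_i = 3.83 + 8.57*i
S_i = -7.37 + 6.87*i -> [-7.37, -0.5, 6.37, 13.24, 20.11]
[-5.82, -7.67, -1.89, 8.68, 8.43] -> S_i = Random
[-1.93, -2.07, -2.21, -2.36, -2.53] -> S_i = -1.93*1.07^i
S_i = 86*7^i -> [86, 602, 4214, 29498, 206486]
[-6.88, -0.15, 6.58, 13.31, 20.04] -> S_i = -6.88 + 6.73*i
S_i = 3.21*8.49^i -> [3.21, 27.25, 231.38, 1964.39, 16677.69]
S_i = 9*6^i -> [9, 54, 324, 1944, 11664]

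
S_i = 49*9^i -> [49, 441, 3969, 35721, 321489]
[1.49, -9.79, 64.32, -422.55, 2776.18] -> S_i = 1.49*(-6.57)^i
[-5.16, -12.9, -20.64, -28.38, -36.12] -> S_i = -5.16 + -7.74*i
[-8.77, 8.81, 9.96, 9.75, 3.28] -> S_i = Random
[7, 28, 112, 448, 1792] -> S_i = 7*4^i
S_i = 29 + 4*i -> [29, 33, 37, 41, 45]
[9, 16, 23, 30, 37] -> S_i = 9 + 7*i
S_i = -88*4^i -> [-88, -352, -1408, -5632, -22528]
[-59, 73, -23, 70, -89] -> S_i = Random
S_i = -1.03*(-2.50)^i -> [-1.03, 2.58, -6.44, 16.09, -40.23]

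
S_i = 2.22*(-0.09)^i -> [2.22, -0.2, 0.02, -0.0, 0.0]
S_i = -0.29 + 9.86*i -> [-0.29, 9.57, 19.43, 29.29, 39.15]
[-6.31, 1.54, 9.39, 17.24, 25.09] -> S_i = -6.31 + 7.85*i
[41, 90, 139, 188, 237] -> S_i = 41 + 49*i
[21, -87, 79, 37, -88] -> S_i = Random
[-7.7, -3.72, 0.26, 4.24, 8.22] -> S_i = -7.70 + 3.98*i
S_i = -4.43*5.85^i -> [-4.43, -25.92, -151.61, -886.89, -5188.33]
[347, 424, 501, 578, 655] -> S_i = 347 + 77*i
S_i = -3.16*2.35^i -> [-3.16, -7.43, -17.45, -41.01, -96.37]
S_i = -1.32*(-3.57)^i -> [-1.32, 4.71, -16.82, 60.06, -214.41]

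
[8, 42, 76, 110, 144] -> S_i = 8 + 34*i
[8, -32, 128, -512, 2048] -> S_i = 8*-4^i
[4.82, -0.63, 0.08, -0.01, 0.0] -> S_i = 4.82*(-0.13)^i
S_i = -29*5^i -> [-29, -145, -725, -3625, -18125]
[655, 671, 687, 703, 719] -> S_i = 655 + 16*i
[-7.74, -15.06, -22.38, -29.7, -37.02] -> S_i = -7.74 + -7.32*i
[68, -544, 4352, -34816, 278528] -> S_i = 68*-8^i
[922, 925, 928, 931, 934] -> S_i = 922 + 3*i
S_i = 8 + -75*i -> [8, -67, -142, -217, -292]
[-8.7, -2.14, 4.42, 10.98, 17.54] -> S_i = -8.70 + 6.56*i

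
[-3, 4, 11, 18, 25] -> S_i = -3 + 7*i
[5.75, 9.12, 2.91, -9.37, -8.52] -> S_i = Random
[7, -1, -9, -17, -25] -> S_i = 7 + -8*i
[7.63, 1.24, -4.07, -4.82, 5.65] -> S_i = Random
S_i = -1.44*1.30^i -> [-1.44, -1.87, -2.43, -3.16, -4.11]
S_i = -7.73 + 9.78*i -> [-7.73, 2.05, 11.83, 21.61, 31.39]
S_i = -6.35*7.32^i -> [-6.35, -46.48, -340.25, -2490.62, -18231.32]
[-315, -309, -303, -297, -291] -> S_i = -315 + 6*i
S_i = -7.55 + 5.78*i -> [-7.55, -1.77, 4.01, 9.79, 15.57]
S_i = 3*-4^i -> [3, -12, 48, -192, 768]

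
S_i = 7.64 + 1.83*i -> [7.64, 9.47, 11.3, 13.13, 14.96]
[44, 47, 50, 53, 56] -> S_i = 44 + 3*i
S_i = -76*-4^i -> [-76, 304, -1216, 4864, -19456]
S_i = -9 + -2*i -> [-9, -11, -13, -15, -17]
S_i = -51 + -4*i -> [-51, -55, -59, -63, -67]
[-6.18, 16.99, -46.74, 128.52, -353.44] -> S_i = -6.18*(-2.75)^i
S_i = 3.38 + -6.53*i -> [3.38, -3.15, -9.68, -16.21, -22.74]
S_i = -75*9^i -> [-75, -675, -6075, -54675, -492075]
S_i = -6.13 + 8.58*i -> [-6.13, 2.45, 11.03, 19.61, 28.19]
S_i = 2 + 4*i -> [2, 6, 10, 14, 18]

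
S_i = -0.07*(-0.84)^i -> [-0.07, 0.06, -0.05, 0.04, -0.03]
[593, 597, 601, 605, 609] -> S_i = 593 + 4*i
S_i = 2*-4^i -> [2, -8, 32, -128, 512]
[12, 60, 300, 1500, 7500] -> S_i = 12*5^i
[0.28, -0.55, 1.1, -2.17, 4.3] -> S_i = 0.28*(-1.98)^i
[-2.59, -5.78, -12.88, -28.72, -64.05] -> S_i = -2.59*2.23^i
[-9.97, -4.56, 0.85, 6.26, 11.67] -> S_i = -9.97 + 5.41*i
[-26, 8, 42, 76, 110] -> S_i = -26 + 34*i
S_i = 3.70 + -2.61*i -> [3.7, 1.09, -1.52, -4.13, -6.74]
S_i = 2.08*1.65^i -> [2.08, 3.43, 5.66, 9.34, 15.42]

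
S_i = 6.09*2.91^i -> [6.09, 17.72, 51.57, 150.07, 436.71]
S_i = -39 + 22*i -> [-39, -17, 5, 27, 49]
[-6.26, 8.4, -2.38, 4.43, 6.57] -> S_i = Random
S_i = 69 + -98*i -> [69, -29, -127, -225, -323]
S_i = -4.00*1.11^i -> [-4.0, -4.44, -4.93, -5.47, -6.07]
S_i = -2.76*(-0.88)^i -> [-2.76, 2.43, -2.14, 1.88, -1.66]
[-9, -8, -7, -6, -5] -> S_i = -9 + 1*i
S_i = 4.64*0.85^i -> [4.64, 3.94, 3.35, 2.85, 2.42]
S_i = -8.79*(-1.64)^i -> [-8.79, 14.42, -23.64, 38.77, -63.59]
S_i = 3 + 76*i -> [3, 79, 155, 231, 307]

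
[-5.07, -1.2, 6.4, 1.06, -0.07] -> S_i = Random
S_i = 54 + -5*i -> [54, 49, 44, 39, 34]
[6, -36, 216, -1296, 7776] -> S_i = 6*-6^i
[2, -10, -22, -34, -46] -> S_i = 2 + -12*i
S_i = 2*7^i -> [2, 14, 98, 686, 4802]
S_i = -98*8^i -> [-98, -784, -6272, -50176, -401408]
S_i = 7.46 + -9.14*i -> [7.46, -1.68, -10.82, -19.96, -29.1]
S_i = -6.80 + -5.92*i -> [-6.8, -12.72, -18.64, -24.56, -30.48]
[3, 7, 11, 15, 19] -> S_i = 3 + 4*i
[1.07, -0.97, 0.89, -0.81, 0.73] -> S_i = 1.07*(-0.91)^i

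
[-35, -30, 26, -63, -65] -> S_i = Random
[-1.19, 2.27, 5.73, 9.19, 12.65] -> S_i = -1.19 + 3.46*i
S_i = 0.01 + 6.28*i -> [0.01, 6.29, 12.57, 18.85, 25.13]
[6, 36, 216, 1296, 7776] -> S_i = 6*6^i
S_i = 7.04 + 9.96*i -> [7.04, 17.0, 26.96, 36.92, 46.88]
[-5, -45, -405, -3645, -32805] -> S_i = -5*9^i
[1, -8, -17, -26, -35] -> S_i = 1 + -9*i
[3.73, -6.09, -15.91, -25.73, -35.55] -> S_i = 3.73 + -9.82*i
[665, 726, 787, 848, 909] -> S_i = 665 + 61*i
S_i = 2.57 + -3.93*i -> [2.57, -1.36, -5.29, -9.22, -13.15]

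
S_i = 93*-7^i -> [93, -651, 4557, -31899, 223293]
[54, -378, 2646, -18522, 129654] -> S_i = 54*-7^i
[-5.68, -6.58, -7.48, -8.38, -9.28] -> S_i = -5.68 + -0.90*i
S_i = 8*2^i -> [8, 16, 32, 64, 128]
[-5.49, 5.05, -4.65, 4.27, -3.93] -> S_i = -5.49*(-0.92)^i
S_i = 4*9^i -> [4, 36, 324, 2916, 26244]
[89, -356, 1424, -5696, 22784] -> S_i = 89*-4^i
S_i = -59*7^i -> [-59, -413, -2891, -20237, -141659]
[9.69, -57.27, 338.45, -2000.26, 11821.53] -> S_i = 9.69*(-5.91)^i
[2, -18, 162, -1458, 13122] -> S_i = 2*-9^i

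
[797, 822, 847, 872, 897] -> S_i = 797 + 25*i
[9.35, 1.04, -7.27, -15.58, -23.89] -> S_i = 9.35 + -8.31*i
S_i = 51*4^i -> [51, 204, 816, 3264, 13056]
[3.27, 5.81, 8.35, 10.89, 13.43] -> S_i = 3.27 + 2.54*i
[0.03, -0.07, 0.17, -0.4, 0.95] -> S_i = 0.03*(-2.37)^i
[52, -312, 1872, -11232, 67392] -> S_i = 52*-6^i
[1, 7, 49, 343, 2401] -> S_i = 1*7^i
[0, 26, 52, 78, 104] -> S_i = 0 + 26*i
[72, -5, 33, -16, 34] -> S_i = Random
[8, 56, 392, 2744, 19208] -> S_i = 8*7^i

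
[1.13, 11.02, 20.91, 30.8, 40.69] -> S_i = 1.13 + 9.89*i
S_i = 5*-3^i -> [5, -15, 45, -135, 405]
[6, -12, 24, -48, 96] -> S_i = 6*-2^i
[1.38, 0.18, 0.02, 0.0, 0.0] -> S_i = 1.38*0.13^i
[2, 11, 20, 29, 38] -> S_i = 2 + 9*i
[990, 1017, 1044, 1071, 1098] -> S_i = 990 + 27*i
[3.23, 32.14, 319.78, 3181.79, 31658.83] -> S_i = 3.23*9.95^i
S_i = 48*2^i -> [48, 96, 192, 384, 768]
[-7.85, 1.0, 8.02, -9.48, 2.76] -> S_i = Random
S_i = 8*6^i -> [8, 48, 288, 1728, 10368]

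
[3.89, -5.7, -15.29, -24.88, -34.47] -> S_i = 3.89 + -9.59*i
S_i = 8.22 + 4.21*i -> [8.22, 12.43, 16.64, 20.85, 25.06]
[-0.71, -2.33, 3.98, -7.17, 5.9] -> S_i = Random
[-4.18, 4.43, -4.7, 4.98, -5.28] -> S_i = -4.18*(-1.06)^i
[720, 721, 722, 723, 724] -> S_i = 720 + 1*i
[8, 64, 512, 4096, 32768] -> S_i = 8*8^i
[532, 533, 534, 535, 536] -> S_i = 532 + 1*i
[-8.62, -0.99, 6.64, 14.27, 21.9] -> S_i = -8.62 + 7.63*i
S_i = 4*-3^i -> [4, -12, 36, -108, 324]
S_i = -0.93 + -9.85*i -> [-0.93, -10.78, -20.63, -30.48, -40.33]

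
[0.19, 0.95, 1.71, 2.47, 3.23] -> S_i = 0.19 + 0.76*i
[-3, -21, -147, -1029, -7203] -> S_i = -3*7^i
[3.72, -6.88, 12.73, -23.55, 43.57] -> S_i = 3.72*(-1.85)^i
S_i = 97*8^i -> [97, 776, 6208, 49664, 397312]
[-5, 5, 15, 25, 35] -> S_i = -5 + 10*i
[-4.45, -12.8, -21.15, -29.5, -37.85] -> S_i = -4.45 + -8.35*i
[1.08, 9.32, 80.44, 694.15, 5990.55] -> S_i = 1.08*8.63^i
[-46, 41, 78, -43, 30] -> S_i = Random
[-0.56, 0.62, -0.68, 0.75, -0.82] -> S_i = -0.56*(-1.10)^i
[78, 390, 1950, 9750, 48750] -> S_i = 78*5^i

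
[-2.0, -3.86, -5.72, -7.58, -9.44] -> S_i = -2.00 + -1.86*i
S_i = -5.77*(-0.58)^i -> [-5.77, 3.35, -1.94, 1.13, -0.65]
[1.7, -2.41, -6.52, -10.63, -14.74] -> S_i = 1.70 + -4.11*i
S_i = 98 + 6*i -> [98, 104, 110, 116, 122]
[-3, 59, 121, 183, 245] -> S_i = -3 + 62*i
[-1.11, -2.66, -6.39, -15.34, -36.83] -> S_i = -1.11*2.40^i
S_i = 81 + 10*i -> [81, 91, 101, 111, 121]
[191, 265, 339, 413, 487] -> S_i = 191 + 74*i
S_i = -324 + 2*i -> [-324, -322, -320, -318, -316]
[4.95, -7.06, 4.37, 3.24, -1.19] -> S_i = Random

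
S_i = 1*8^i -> [1, 8, 64, 512, 4096]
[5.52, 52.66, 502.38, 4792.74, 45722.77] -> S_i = 5.52*9.54^i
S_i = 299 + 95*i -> [299, 394, 489, 584, 679]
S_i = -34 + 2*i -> [-34, -32, -30, -28, -26]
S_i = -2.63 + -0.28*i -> [-2.63, -2.91, -3.19, -3.47, -3.75]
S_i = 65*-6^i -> [65, -390, 2340, -14040, 84240]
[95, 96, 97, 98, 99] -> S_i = 95 + 1*i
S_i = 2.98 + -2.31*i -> [2.98, 0.67, -1.64, -3.95, -6.26]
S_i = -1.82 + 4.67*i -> [-1.82, 2.85, 7.52, 12.19, 16.86]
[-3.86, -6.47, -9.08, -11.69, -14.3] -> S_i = -3.86 + -2.61*i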